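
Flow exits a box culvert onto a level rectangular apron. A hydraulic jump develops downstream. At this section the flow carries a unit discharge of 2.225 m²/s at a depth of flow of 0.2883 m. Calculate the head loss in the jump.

ΔE = 1.508 m

V₁ = q/y₁ = 2.225/0.2883 = 7.718 m/s. Fr₁ = V₁/√(g·y₁) = 7.718/√(9.81×0.2883) = 4.589.
From the momentum equation for a rectangular channel, y₂/y₁ = ½[√(1 + 8Fr₁²) − 1] = ½[√169.48 − 1] = 6.009.
y₂ = 6.009 × 0.2883 = 1.732 m.
Head loss: ΔE = (y₂ − y₁)³/(4y₁y₂) = (1.732 − 0.2883)³/(4×0.2883×1.732) = 3.012/1.998 = 1.508 m.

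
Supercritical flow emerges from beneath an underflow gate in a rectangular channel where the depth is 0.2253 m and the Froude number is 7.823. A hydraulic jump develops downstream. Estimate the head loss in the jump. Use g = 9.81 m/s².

Fr₁ = 7.823 (given).
From the momentum equation for a rectangular channel, y₂/y₁ = ½[√(1 + 8Fr₁²) − 1] = ½[√490.59 − 1] = 10.57.
y₂ = 10.57 × 0.2253 = 2.382 m.
V₁ = Fr₁·√(g·y₁) = 7.823×√(9.81×0.2253) = 11.63 m/s; q = V₁·y₁ = 2.620 m²/s. V₂ = q/y₂ = 2.620/2.382 = 1.100 m/s. E₁ = y₁ + V₁²/2g = 7.119 m; E₂ = y₂ + V₂²/2g = 2.444 m. ΔE = E₁ − E₂ = 4.675 m.

ΔE = 4.675 m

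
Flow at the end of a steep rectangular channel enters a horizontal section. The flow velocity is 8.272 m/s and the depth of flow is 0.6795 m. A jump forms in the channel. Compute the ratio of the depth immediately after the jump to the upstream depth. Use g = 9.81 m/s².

y₂/y₁ = 4.059

Fr₁ = V₁/√(g·y₁) = 8.272/√(9.81×0.6795) = 3.204.
From the momentum equation for a rectangular channel, y₂/y₁ = ½[√(1 + 8Fr₁²) − 1] = ½[√83.121 − 1] = 4.059.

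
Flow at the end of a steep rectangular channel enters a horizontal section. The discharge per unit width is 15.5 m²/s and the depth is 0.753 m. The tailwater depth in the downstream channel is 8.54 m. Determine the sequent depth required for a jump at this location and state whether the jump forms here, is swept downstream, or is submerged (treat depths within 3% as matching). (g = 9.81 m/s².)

V₁ = q/y₁ = 15.5/0.753 = 20.6 m/s. Fr₁ = V₁/√(g·y₁) = 20.6/√(9.81×0.753) = 7.57.
Bélanger equation: y₂/y₁ = ½[√(1 + 8Fr₁²) − 1] = ½[√459.9 − 1] = 10.2.
y₂ = 10.2 × 0.753 = 7.70 m.
Tailwater y_tw = 8.54 m: y_tw > y₂, so the jump is submerged.

y₂ = 7.70 m; the jump is submerged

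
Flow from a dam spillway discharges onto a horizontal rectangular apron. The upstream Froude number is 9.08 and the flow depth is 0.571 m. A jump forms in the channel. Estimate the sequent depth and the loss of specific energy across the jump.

Fr₁ = 9.08 (given).
Conjugate-depth relation: y₂/y₁ = ½[√(1 + 8Fr₁²) − 1] = ½[√660.6 − 1] = 12.4.
y₂ = 12.4 × 0.571 = 7.05 m.
V₁ = Fr₁·√(g·y₁) = 9.08×√(9.81×0.571) = 21.5 m/s; q = V₁·y₁ = 12.3 m²/s. V₂ = q/y₂ = 12.3/7.05 = 1.74 m/s. E₁ = y₁ + V₁²/2g = 24.1 m; E₂ = y₂ + V₂²/2g = 7.21 m. ΔE = E₁ − E₂ = 16.9 m.

y₂ = 7.05 m; ΔE = 16.9 m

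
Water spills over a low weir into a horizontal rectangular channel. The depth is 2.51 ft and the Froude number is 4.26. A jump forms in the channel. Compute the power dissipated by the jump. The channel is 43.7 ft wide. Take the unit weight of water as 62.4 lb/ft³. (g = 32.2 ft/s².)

Fr₁ = 4.26 (given).
From the momentum equation for a rectangular channel, y₂/y₁ = ½[√(1 + 8Fr₁²) − 1] = ½[√146.2 − 1] = 5.55.
y₂ = 5.55 × 2.51 = 13.9 ft.
Head loss: ΔE = (y₂ − y₁)³/(4y₁y₂) = (13.9 − 2.51)³/(4×2.51×13.9) = 1485/140 = 10.6 ft.
V₁ = Fr₁·√(g·y₁) = 4.26×√(32.2×2.51) = 38.3 ft/s; q = V₁·y₁ = 96.1 ft²/s. Q = q·b = 96.1 × 43.7 = 4201 cfs. P = γ·Q·ΔE/550 = 62.4 × 4201 × 10.6 / 550 = 5064 hp.

P = 5064 hp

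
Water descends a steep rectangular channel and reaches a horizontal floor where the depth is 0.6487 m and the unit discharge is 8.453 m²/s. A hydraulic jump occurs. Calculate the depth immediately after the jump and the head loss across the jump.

V₁ = q/y₁ = 8.453/0.6487 = 13.03 m/s. Fr₁ = V₁/√(g·y₁) = 13.03/√(9.81×0.6487) = 5.165.
Bélanger equation: y₂/y₁ = ½[√(1 + 8Fr₁²) − 1] = ½[√214.46 − 1] = 6.822.
y₂ = 6.822 × 0.6487 = 4.426 m.
Head loss: ΔE = (y₂ − y₁)³/(4y₁y₂) = (4.426 − 0.6487)³/(4×0.6487×4.426) = 53.88/11.48 = 4.692 m.

y₂ = 4.426 m; ΔE = 4.692 m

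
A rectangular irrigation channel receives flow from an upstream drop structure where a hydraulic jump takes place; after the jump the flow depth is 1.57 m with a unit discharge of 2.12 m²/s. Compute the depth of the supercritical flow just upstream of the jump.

V₂ = q/y₂ = 2.12/1.57 = 1.35 m/s; Fr₂ = V₂/√(g·y₂) = 0.344.
From the momentum equation (using Fr₂), y₁/y₂ = ½[√(1 + 8Fr₂²) − 1] = ½[√1.947 − 1] = 0.198.
y₁ = 0.198 × 1.57 = 0.310 m.

y₁ = 0.310 m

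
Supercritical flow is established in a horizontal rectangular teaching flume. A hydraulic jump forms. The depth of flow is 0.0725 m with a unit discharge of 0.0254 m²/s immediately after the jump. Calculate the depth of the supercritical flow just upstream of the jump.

V₂ = q/y₂ = 0.0254/0.0725 = 0.350 m/s; Fr₂ = V₂/√(g·y₂) = 0.415.
Since the conjugate-depth ratio holds either way, y₁/y₂ = ½[√(1 + 8Fr₂²) − 1] = ½[√2.381 − 1] = 0.271.
y₁ = 0.271 × 0.0725 = 0.0197 m.

y₁ = 0.0197 m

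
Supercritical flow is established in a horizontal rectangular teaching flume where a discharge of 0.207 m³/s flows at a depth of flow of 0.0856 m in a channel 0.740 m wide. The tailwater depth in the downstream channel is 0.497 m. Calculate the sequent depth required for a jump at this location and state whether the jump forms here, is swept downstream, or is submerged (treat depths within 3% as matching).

q = Q/b = 0.207/0.740 = 0.280 m²/s; V₁ = q/y₁ = 3.27 m/s. Fr₁ = V₁/√(g·y₁) = 3.57.
Sequent-depth ratio: y₂/y₁ = ½[√(1 + 8Fr₁²) − 1] = ½[√102.7 − 1] = 4.57.
y₂ = 4.57 × 0.0856 = 0.391 m.
Tailwater y_tw = 0.497 m: y_tw > y₂, so the jump is submerged.

y₂ = 0.391 m; the jump is submerged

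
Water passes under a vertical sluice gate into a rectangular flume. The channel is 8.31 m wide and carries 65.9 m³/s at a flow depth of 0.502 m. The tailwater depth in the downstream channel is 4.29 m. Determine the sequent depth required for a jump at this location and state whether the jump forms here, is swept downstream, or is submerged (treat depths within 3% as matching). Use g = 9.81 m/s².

q = Q/b = 65.9/8.31 = 7.93 m²/s; V₁ = q/y₁ = 15.8 m/s. Fr₁ = V₁/√(g·y₁) = 7.12.
Sequent-depth ratio: y₂/y₁ = ½[√(1 + 8Fr₁²) − 1] = ½[√406.4 − 1] = 9.58.
y₂ = 9.58 × 0.502 = 4.81 m.
Tailwater y_tw = 4.29 m: y_tw < y₂, so the jump is swept downstream.

y₂ = 4.81 m; the jump is swept downstream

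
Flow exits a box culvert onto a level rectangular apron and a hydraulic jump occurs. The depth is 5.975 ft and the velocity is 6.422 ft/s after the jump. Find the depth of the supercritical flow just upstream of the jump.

Fr₂ = V₂/√(g·y₂) = 6.422/√(32.2×5.975) = 0.4630.
Applying the sequent-depth relation in reverse, y₁/y₂ = ½[√(1 + 8Fr₂²) − 1] = ½[√2.7149 − 1] = 0.3238.
y₁ = 0.3238 × 5.975 = 1.935 ft.

y₁ = 1.935 ft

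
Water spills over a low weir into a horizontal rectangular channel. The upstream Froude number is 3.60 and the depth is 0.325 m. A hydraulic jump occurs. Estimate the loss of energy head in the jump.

ΔE = 0.832 m

Fr₁ = 3.60 (given).
Bélanger equation: y₂/y₁ = ½[√(1 + 8Fr₁²) − 1] = ½[√104.7 − 1] = 4.62.
y₂ = 4.62 × 0.325 = 1.50 m.
Head loss: ΔE = (y₂ − y₁)³/(4y₁y₂) = (1.50 − 0.325)³/(4×0.325×1.50) = 1.62/1.95 = 0.832 m.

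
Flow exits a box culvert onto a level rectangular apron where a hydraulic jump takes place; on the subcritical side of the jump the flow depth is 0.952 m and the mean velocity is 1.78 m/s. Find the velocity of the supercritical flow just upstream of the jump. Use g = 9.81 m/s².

Fr₂ = V₂/√(g·y₂) = 1.78/√(9.81×0.952) = 0.582.
Since the conjugate-depth ratio holds either way, y₁/y₂ = ½[√(1 + 8Fr₂²) − 1] = ½[√3.714 − 1] = 0.464.
y₁ = 0.464 × 0.952 = 0.441 m.
V₁ = q/y₁ = 1.69/0.441 = 3.84 m/s.

V₁ = 3.84 m/s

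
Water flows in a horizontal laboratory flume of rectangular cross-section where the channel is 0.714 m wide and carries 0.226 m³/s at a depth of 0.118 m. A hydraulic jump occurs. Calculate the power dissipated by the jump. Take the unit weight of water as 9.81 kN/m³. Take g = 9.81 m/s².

P = 0.187 kW

q = Q/b = 0.226/0.714 = 0.317 m²/s; V₁ = q/y₁ = 2.68 m/s. Fr₁ = V₁/√(g·y₁) = 2.49.
From the momentum equation for a rectangular channel, y₂/y₁ = ½[√(1 + 8Fr₁²) − 1] = ½[√50.73 − 1] = 3.06.
y₂ = 3.06 × 0.118 = 0.361 m.
Head loss: ΔE = (y₂ − y₁)³/(4y₁y₂) = (0.361 − 0.118)³/(4×0.118×0.361) = 0.0144/0.170 = 0.0844 m.
P = γ·Q·ΔE = 9.81 × 0.226 × 0.0844 = 0.187 kW.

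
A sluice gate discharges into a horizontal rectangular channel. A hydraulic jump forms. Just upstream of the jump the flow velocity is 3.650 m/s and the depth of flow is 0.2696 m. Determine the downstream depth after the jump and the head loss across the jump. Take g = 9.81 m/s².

y₂ = 0.7315 m; ΔE = 0.1249 m

Fr₁ = V₁/√(g·y₁) = 3.650/√(9.81×0.2696) = 2.244.
By Bélanger, y₂/y₁ = ½[√(1 + 8Fr₁²) − 1] = ½[√41.298 − 1] = 2.713.
y₂ = 2.713 × 0.2696 = 0.7315 m.
Head loss: ΔE = (y₂ − y₁)³/(4y₁y₂) = (0.7315 − 0.2696)³/(4×0.2696×0.7315) = 0.09853/0.7888 = 0.1249 m.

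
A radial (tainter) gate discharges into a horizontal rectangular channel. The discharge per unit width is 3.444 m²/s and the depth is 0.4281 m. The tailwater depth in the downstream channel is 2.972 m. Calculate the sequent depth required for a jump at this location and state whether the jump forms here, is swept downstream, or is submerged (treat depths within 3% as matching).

y₂ = 2.172 m; the jump is submerged

V₁ = q/y₁ = 3.444/0.4281 = 8.045 m/s. Fr₁ = V₁/√(g·y₁) = 8.045/√(9.81×0.4281) = 3.926.
Bélanger equation: y₂/y₁ = ½[√(1 + 8Fr₁²) − 1] = ½[√124.29 − 1] = 5.074.
y₂ = 5.074 × 0.4281 = 2.172 m.
Tailwater y_tw = 2.972 m: y_tw > y₂, so the jump is submerged.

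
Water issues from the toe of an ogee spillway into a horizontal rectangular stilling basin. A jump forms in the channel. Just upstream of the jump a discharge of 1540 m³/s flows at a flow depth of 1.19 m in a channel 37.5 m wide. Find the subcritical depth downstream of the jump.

q = Q/b = 1540/37.5 = 41.1 m²/s; V₁ = q/y₁ = 34.5 m/s. Fr₁ = V₁/√(g·y₁) = 10.1.
Bélanger equation: y₂/y₁ = ½[√(1 + 8Fr₁²) − 1] = ½[√817.1 − 1] = 13.8.
y₂ = 13.8 × 1.19 = 16.4 m.

y₂ = 16.4 m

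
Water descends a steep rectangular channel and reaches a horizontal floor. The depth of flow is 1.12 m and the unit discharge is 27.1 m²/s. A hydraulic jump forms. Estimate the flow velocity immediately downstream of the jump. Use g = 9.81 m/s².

V₂ = 2.46 m/s

V₁ = q/y₁ = 27.1/1.12 = 24.2 m/s. Fr₁ = V₁/√(g·y₁) = 24.2/√(9.81×1.12) = 7.30.
Conjugate-depth relation: y₂/y₁ = ½[√(1 + 8Fr₁²) − 1] = ½[√427.3 − 1] = 9.84.
y₂ = 9.84 × 1.12 = 11.0 m.
V₂ = q/y₂ = 27.1/11.0 = 2.46 m/s.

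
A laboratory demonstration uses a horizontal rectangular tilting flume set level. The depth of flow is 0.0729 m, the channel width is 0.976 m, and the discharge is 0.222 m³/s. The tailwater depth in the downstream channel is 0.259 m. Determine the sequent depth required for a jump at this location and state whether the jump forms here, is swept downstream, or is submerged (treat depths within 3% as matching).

y₂ = 0.346 m; the jump is swept downstream

q = Q/b = 0.222/0.976 = 0.227 m²/s; V₁ = q/y₁ = 3.12 m/s. Fr₁ = V₁/√(g·y₁) = 3.69.
By Bélanger, y₂/y₁ = ½[√(1 + 8Fr₁²) − 1] = ½[√109.9 − 1] = 4.74.
y₂ = 4.74 × 0.0729 = 0.346 m.
Tailwater y_tw = 0.259 m: y_tw < y₂, so the jump is swept downstream.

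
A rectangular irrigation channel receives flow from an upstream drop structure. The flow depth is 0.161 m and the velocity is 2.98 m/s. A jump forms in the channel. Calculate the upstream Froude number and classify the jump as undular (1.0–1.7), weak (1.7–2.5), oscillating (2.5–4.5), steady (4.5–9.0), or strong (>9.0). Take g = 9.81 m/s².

Fr₁ = 2.37; weak jump

Fr₁ = V₁/√(g·y₁) = 2.98/√(9.81×0.161) = 2.37.
Fr₁ = 2.37 lies in the weak range.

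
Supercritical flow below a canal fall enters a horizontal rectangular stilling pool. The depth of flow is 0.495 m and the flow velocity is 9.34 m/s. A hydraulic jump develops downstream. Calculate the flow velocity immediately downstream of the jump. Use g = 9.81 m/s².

Fr₁ = V₁/√(g·y₁) = 9.34/√(9.81×0.495) = 4.24.
Bélanger equation: y₂/y₁ = ½[√(1 + 8Fr₁²) − 1] = ½[√144.7 − 1] = 5.51.
y₂ = 5.51 × 0.495 = 2.73 m.
q = V₁·y₁ = 9.34 × 0.495 = 4.62 m²/s.
V₂ = q/y₂ = 4.62/2.73 = 1.69 m/s.

V₂ = 1.69 m/s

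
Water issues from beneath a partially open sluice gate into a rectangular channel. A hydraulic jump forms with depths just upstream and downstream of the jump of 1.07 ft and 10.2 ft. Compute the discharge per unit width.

For a rectangular channel the momentum equation gives q² = ½·g·y₁·y₂·(y₁ + y₂) = ½×32.2×1.07×10.2×11.3 = 1980.
q = √1980 = 44.5 ft²/s.

q = 44.5 ft²/s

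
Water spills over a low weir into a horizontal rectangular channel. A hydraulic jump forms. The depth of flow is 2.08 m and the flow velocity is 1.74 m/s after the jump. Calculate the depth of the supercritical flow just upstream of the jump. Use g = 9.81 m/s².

Fr₂ = V₂/√(g·y₂) = 1.74/√(9.81×2.08) = 0.385.
Since the conjugate-depth ratio holds either way, y₁/y₂ = ½[√(1 + 8Fr₂²) − 1] = ½[√2.187 − 1] = 0.239.
y₁ = 0.239 × 2.08 = 0.498 m.

y₁ = 0.498 m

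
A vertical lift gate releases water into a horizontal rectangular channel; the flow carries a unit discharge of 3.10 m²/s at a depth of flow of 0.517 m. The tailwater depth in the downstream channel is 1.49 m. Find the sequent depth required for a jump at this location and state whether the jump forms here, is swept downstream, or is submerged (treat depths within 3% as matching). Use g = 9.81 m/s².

V₁ = q/y₁ = 3.10/0.517 = 6.00 m/s. Fr₁ = V₁/√(g·y₁) = 6.00/√(9.81×0.517) = 2.66.
By Bélanger, y₂/y₁ = ½[√(1 + 8Fr₁²) − 1] = ½[√57.71 − 1] = 3.30.
y₂ = 3.30 × 0.517 = 1.71 m.
Tailwater y_tw = 1.49 m: y_tw < y₂, so the jump is swept downstream.

y₂ = 1.71 m; the jump is swept downstream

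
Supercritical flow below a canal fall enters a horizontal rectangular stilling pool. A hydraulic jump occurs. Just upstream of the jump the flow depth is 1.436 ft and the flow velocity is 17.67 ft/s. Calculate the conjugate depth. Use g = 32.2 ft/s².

Fr₁ = V₁/√(g·y₁) = 17.67/√(32.2×1.436) = 2.599.
From the momentum equation for a rectangular channel, y₂/y₁ = ½[√(1 + 8Fr₁²) − 1] = ½[√55.020 − 1] = 3.209.
y₂ = 3.209 × 1.436 = 4.608 ft.

y₂ = 4.608 ft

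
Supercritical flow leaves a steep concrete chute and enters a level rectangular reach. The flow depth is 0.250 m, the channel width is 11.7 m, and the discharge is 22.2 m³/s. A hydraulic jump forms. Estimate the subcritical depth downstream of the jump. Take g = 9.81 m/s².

q = Q/b = 22.2/11.7 = 1.90 m²/s; V₁ = q/y₁ = 7.59 m/s. Fr₁ = V₁/√(g·y₁) = 4.85.
Bélanger equation: y₂/y₁ = ½[√(1 + 8Fr₁²) − 1] = ½[√188.9 − 1] = 6.37.
y₂ = 6.37 × 0.250 = 1.59 m.

y₂ = 1.59 m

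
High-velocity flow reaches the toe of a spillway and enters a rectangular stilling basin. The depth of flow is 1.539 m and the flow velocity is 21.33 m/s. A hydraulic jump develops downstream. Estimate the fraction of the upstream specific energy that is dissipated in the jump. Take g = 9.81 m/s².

Fr₁ = V₁/√(g·y₁) = 21.33/√(9.81×1.539) = 5.490.
Bélanger equation: y₂/y₁ = ½[√(1 + 8Fr₁²) − 1] = ½[√242.08 − 1] = 7.279.
y₂ = 7.279 × 1.539 = 11.20 m.
E₁ = y₁ + V₁²/2g = 24.73 m. ΔE = (y₂ − y₁)³/(4y₁y₂) = 13.09 m. ΔE/E₁ = 13.09/24.73 = 0.529.

ΔE/E₁ = 0.529 (52.9%)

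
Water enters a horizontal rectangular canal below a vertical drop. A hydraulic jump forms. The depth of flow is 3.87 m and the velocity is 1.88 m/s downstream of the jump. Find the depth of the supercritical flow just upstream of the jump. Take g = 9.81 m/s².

Fr₂ = V₂/√(g·y₂) = 1.88/√(9.81×3.87) = 0.305.
Since the conjugate-depth ratio holds either way, y₁/y₂ = ½[√(1 + 8Fr₂²) − 1] = ½[√1.745 − 1] = 0.160.
y₁ = 0.160 × 3.87 = 0.621 m.

y₁ = 0.621 m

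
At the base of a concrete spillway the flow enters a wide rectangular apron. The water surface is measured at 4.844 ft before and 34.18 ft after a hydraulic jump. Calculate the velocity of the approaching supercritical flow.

For a rectangular channel the momentum equation gives q² = ½·g·y₁·y₂·(y₁ + y₂) = ½×32.2×4.844×34.18×39.02 = 104024.
q = √104024 = 322.5 ft²/s.
V₁ = q/y₁ = 322.5/4.844 = 66.58 ft/s.

V₁ = 66.58 ft/s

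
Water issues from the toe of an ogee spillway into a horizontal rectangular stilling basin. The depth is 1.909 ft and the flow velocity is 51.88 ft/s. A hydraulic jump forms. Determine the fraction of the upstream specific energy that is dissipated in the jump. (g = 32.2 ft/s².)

ΔE/E₁ = 0.600 (60.0%)

Fr₁ = V₁/√(g·y₁) = 51.88/√(32.2×1.909) = 6.617.
From the momentum equation for a rectangular channel, y₂/y₁ = ½[√(1 + 8Fr₁²) − 1] = ½[√351.29 − 1] = 8.871.
y₂ = 8.871 × 1.909 = 16.94 ft.
E₁ = y₁ + V₁²/2g = 43.70 ft. ΔE = (y₂ − y₁)³/(4y₁y₂) = 26.24 ft. ΔE/E₁ = 26.24/43.70 = 0.600.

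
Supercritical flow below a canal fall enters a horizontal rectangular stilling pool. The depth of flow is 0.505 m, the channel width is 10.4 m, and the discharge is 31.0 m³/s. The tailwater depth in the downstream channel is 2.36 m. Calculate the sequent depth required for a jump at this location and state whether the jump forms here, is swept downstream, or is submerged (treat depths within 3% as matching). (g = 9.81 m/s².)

y₂ = 1.66 m; the jump is submerged

q = Q/b = 31.0/10.4 = 2.98 m²/s; V₁ = q/y₁ = 5.90 m/s. Fr₁ = V₁/√(g·y₁) = 2.65.
By Bélanger, y₂/y₁ = ½[√(1 + 8Fr₁²) − 1] = ½[√57.26 − 1] = 3.28.
y₂ = 3.28 × 0.505 = 1.66 m.
Tailwater y_tw = 2.36 m: y_tw > y₂, so the jump is submerged.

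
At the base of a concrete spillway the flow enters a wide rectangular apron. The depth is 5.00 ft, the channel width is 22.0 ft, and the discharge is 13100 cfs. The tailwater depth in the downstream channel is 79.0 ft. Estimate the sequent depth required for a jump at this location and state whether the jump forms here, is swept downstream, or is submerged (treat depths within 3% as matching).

y₂ = 63.9 ft; the jump is submerged

q = Q/b = 13100/22.0 = 595 ft²/s; V₁ = q/y₁ = 119 ft/s. Fr₁ = V₁/√(g·y₁) = 9.39.
Sequent-depth ratio: y₂/y₁ = ½[√(1 + 8Fr₁²) − 1] = ½[√705.7 − 1] = 12.8.
y₂ = 12.8 × 5.00 = 63.9 ft.
Tailwater y_tw = 79.0 ft: y_tw > y₂, so the jump is submerged.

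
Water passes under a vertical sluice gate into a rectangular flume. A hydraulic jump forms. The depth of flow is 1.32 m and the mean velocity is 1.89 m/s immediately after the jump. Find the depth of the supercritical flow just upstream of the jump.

y₁ = 0.522 m

Fr₂ = V₂/√(g·y₂) = 1.89/√(9.81×1.32) = 0.525.
Applying the sequent-depth relation in reverse, y₁/y₂ = ½[√(1 + 8Fr₂²) − 1] = ½[√3.207 − 1] = 0.395.
y₁ = 0.395 × 1.32 = 0.522 m.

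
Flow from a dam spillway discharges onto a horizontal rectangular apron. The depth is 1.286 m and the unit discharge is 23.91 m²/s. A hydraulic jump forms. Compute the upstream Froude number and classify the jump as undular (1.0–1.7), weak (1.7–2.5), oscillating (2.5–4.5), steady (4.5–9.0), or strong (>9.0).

V₁ = q/y₁ = 23.91/1.286 = 18.59 m/s. Fr₁ = V₁/√(g·y₁) = 18.59/√(9.81×1.286) = 5.235.
Fr₁ = 5.235 lies in the steady range.

Fr₁ = 5.235; steady jump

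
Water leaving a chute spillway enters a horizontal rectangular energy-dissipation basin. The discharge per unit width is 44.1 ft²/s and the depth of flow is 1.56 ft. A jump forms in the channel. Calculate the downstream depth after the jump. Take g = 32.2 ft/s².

V₁ = q/y₁ = 44.1/1.56 = 28.3 ft/s. Fr₁ = V₁/√(g·y₁) = 28.3/√(32.2×1.56) = 3.99.
By Bélanger, y₂/y₁ = ½[√(1 + 8Fr₁²) − 1] = ½[√128.3 − 1] = 5.16.
y₂ = 5.16 × 1.56 = 8.05 ft.

y₂ = 8.05 ft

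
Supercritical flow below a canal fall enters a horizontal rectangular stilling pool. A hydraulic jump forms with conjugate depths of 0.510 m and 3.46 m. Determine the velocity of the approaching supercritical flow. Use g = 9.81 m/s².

V₁ = 11.5 m/s

For a rectangular channel the momentum equation gives q² = ½·g·y₁·y₂·(y₁ + y₂) = ½×9.81×0.510×3.46×3.97 = 34.4.
q = √34.4 = 5.86 m²/s.
V₁ = q/y₁ = 5.86/0.510 = 11.5 m/s.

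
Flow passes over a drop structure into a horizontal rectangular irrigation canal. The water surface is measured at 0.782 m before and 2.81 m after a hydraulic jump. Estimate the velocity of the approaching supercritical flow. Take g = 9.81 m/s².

For a rectangular channel the momentum equation gives q² = ½·g·y₁·y₂·(y₁ + y₂) = ½×9.81×0.782×2.81×3.59 = 38.7.
q = √38.7 = 6.22 m²/s.
V₁ = q/y₁ = 6.22/0.782 = 7.96 m/s.

V₁ = 7.96 m/s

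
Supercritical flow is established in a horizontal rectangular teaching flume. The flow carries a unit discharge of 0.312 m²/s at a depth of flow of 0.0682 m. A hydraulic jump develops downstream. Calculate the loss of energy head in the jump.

V₁ = q/y₁ = 0.312/0.0682 = 4.57 m/s. Fr₁ = V₁/√(g·y₁) = 4.57/√(9.81×0.0682) = 5.59.
By Bélanger, y₂/y₁ = ½[√(1 + 8Fr₁²) − 1] = ½[√251.3 − 1] = 7.43.
y₂ = 7.43 × 0.0682 = 0.506 m.
V₂ = q/y₂ = 0.312/0.506 = 0.616 m/s. E₁ = y₁ + V₁²/2g = 1.13 m; E₂ = y₂ + V₂²/2g = 0.526 m. ΔE = E₁ − E₂ = 0.609 m.

ΔE = 0.609 m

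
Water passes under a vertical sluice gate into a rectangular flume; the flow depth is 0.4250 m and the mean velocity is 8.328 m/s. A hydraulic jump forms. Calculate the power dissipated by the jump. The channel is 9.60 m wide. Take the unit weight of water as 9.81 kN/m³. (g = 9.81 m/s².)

Fr₁ = V₁/√(g·y₁) = 8.328/√(9.81×0.4250) = 4.079.
Sequent-depth ratio: y₂/y₁ = ½[√(1 + 8Fr₁²) − 1] = ½[√134.08 − 1] = 5.290.
y₂ = 5.290 × 0.4250 = 2.248 m.
q = V₁·y₁ = 8.328 × 0.4250 = 3.539 m²/s. V₂ = q/y₂ = 3.539/2.248 = 1.574 m/s. E₁ = y₁ + V₁²/2g = 3.960 m; E₂ = y₂ + V₂²/2g = 2.374 m. ΔE = E₁ − E₂ = 1.586 m.
Q = q·b = 3.539 × 9.60 = 33.98 m³/s. P = γ·Q·ΔE = 9.81 × 33.98 × 1.586 = 528.5 kW.

P = 528.5 kW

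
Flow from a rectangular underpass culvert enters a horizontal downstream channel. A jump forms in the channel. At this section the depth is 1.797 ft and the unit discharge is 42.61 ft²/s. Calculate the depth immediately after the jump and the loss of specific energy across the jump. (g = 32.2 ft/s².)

V₁ = q/y₁ = 42.61/1.797 = 23.71 ft/s. Fr₁ = V₁/√(g·y₁) = 23.71/√(32.2×1.797) = 3.117.
Bélanger equation: y₂/y₁ = ½[√(1 + 8Fr₁²) − 1] = ½[√78.734 − 1] = 3.937.
y₂ = 3.937 × 1.797 = 7.074 ft.
V₂ = q/y₂ = 42.61/7.074 = 6.023 ft/s. E₁ = y₁ + V₁²/2g = 10.53 ft; E₂ = y₂ + V₂²/2g = 7.637 ft. ΔE = E₁ − E₂ = 2.890 ft.

y₂ = 7.074 ft; ΔE = 2.890 ft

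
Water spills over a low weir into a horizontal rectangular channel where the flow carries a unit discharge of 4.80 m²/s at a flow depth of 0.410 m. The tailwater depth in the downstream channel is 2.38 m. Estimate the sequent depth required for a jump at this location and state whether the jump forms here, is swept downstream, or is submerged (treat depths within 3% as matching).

V₁ = q/y₁ = 4.80/0.410 = 11.7 m/s. Fr₁ = V₁/√(g·y₁) = 11.7/√(9.81×0.410) = 5.84.
From the momentum equation for a rectangular channel, y₂/y₁ = ½[√(1 + 8Fr₁²) − 1] = ½[√273.6 − 1] = 7.77.
y₂ = 7.77 × 0.410 = 3.19 m.
Tailwater y_tw = 2.38 m: y_tw < y₂, so the jump is swept downstream.

y₂ = 3.19 m; the jump is swept downstream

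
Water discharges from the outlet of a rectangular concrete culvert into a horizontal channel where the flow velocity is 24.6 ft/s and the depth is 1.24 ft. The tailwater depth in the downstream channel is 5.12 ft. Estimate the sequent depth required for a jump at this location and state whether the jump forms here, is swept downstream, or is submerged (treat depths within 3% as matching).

y₂ = 6.24 ft; the jump is swept downstream

Fr₁ = V₁/√(g·y₁) = 24.6/√(32.2×1.24) = 3.89.
From the momentum equation for a rectangular channel, y₂/y₁ = ½[√(1 + 8Fr₁²) − 1] = ½[√122.3 − 1] = 5.03.
y₂ = 5.03 × 1.24 = 6.24 ft.
Tailwater y_tw = 5.12 ft: y_tw < y₂, so the jump is swept downstream.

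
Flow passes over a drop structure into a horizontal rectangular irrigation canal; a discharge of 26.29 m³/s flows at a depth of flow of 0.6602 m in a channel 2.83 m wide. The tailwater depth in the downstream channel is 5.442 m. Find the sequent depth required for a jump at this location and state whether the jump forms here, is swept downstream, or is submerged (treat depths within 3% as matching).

q = Q/b = 26.29/2.83 = 9.290 m²/s; V₁ = q/y₁ = 14.07 m/s. Fr₁ = V₁/√(g·y₁) = 5.529.
From the momentum equation for a rectangular channel, y₂/y₁ = ½[√(1 + 8Fr₁²) − 1] = ½[√245.57 − 1] = 7.335.
y₂ = 7.335 × 0.6602 = 4.843 m.
Tailwater y_tw = 5.442 m: y_tw > y₂, so the jump is submerged.

y₂ = 4.843 m; the jump is submerged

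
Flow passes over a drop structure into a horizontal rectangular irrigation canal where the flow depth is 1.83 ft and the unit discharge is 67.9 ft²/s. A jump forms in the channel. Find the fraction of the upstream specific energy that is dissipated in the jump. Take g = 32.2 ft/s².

V₁ = q/y₁ = 67.9/1.83 = 37.1 ft/s. Fr₁ = V₁/√(g·y₁) = 37.1/√(32.2×1.83) = 4.83.
Conjugate-depth relation: y₂/y₁ = ½[√(1 + 8Fr₁²) − 1] = ½[√187.9 − 1] = 6.35.
y₂ = 6.35 × 1.83 = 11.6 ft.
E₁ = y₁ + V₁²/2g = 23.2 ft. ΔE = (y₂ − y₁)³/(4y₁y₂) = 11.1 ft. ΔE/E₁ = 11.1/23.2 = 0.476.

ΔE/E₁ = 0.476 (47.6%)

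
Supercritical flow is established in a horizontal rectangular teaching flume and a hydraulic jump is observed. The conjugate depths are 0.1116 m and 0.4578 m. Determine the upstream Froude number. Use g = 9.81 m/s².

For a rectangular channel the momentum equation gives q² = ½·g·y₁·y₂·(y₁ + y₂) = ½×9.81×0.1116×0.4578×0.5694 = 0.1427.
q = √0.1427 = 0.3777 m²/s.
V₁ = q/y₁ = 3.385 m/s; Fr₁ = V₁/√(g·y₁) = 3.235.

Fr₁ = 3.235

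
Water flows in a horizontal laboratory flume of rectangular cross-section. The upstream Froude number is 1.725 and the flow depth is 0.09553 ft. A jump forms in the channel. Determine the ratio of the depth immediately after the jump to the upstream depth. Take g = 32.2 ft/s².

y₂/y₁ = 1.990

Fr₁ = 1.725 (given).
By Bélanger, y₂/y₁ = ½[√(1 + 8Fr₁²) − 1] = ½[√24.805 − 1] = 1.990.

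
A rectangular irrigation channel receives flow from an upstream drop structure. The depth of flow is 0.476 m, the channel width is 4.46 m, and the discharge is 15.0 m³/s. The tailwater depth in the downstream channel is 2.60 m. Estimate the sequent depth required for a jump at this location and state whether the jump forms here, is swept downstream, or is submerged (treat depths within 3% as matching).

q = Q/b = 15.0/4.46 = 3.36 m²/s; V₁ = q/y₁ = 7.07 m/s. Fr₁ = V₁/√(g·y₁) = 3.27.
Conjugate-depth relation: y₂/y₁ = ½[√(1 + 8Fr₁²) − 1] = ½[√86.53 − 1] = 4.15.
y₂ = 4.15 × 0.476 = 1.98 m.
Tailwater y_tw = 2.60 m: y_tw > y₂, so the jump is submerged.

y₂ = 1.98 m; the jump is submerged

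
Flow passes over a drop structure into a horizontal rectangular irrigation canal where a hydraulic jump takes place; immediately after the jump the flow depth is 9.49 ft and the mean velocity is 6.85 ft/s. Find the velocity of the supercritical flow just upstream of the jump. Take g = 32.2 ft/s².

Fr₂ = V₂/√(g·y₂) = 6.85/√(32.2×9.49) = 0.392.
From the momentum equation (using Fr₂), y₁/y₂ = ½[√(1 + 8Fr₂²) − 1] = ½[√2.228 − 1] = 0.246.
y₁ = 0.246 × 9.49 = 2.34 ft.
V₁ = q/y₁ = 65.0/2.34 = 27.8 ft/s.

V₁ = 27.8 ft/s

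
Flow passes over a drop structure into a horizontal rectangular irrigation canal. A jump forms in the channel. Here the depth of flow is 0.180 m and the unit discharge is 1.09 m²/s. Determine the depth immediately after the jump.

y₂ = 1.07 m

V₁ = q/y₁ = 1.09/0.180 = 6.06 m/s. Fr₁ = V₁/√(g·y₁) = 6.06/√(9.81×0.180) = 4.56.
Sequent-depth ratio: y₂/y₁ = ½[√(1 + 8Fr₁²) − 1] = ½[√167.1 − 1] = 5.96.
y₂ = 5.96 × 0.180 = 1.07 m.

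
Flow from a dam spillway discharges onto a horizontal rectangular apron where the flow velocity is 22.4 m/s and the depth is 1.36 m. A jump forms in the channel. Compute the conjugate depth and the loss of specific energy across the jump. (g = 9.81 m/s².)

y₂ = 11.1 m; ΔE = 15.4 m

Fr₁ = V₁/√(g·y₁) = 22.4/√(9.81×1.36) = 6.13.
From the momentum equation for a rectangular channel, y₂/y₁ = ½[√(1 + 8Fr₁²) − 1] = ½[√301.9 − 1] = 8.19.
y₂ = 8.19 × 1.36 = 11.1 m.
q = V₁·y₁ = 22.4 × 1.36 = 30.5 m²/s. V₂ = q/y₂ = 30.5/11.1 = 2.74 m/s. E₁ = y₁ + V₁²/2g = 26.9 m; E₂ = y₂ + V₂²/2g = 11.5 m. ΔE = E₁ − E₂ = 15.4 m.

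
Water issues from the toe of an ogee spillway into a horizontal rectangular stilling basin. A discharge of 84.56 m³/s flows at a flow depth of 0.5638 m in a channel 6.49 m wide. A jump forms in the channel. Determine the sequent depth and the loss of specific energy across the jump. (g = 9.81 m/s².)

q = Q/b = 84.56/6.49 = 13.03 m²/s; V₁ = q/y₁ = 23.11 m/s. Fr₁ = V₁/√(g·y₁) = 9.826.
From the momentum equation for a rectangular channel, y₂/y₁ = ½[√(1 + 8Fr₁²) − 1] = ½[√773.48 − 1] = 13.41.
y₂ = 13.41 × 0.5638 = 7.558 m.
V₂ = q/y₂ = 13.03/7.558 = 1.724 m/s. E₁ = y₁ + V₁²/2g = 27.78 m; E₂ = y₂ + V₂²/2g = 7.710 m. ΔE = E₁ − E₂ = 20.07 m.

y₂ = 7.558 m; ΔE = 20.07 m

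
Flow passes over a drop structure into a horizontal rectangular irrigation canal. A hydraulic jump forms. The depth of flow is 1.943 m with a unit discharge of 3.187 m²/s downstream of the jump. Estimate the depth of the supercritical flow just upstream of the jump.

V₂ = q/y₂ = 3.187/1.943 = 1.640 m/s; Fr₂ = V₂/√(g·y₂) = 0.3757.
From the momentum equation (using Fr₂), y₁/y₂ = ½[√(1 + 8Fr₂²) − 1] = ½[√2.1292 − 1] = 0.2296.
y₁ = 0.2296 × 1.943 = 0.4461 m.

y₁ = 0.4461 m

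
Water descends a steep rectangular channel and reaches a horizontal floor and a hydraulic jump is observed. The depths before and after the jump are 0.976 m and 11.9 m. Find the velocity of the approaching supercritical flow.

For a rectangular channel the momentum equation gives q² = ½·g·y₁·y₂·(y₁ + y₂) = ½×9.81×0.976×11.9×12.9 = 734.
q = √734 = 27.1 m²/s.
V₁ = q/y₁ = 27.1/0.976 = 27.7 m/s.

V₁ = 27.7 m/s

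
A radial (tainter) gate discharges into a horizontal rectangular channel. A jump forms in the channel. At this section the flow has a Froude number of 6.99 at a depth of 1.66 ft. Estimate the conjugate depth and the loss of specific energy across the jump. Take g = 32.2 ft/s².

y₂ = 15.6 ft; ΔE = 26.2 ft

Fr₁ = 6.99 (given).
From the momentum equation for a rectangular channel, y₂/y₁ = ½[√(1 + 8Fr₁²) − 1] = ½[√391.9 − 1] = 9.40.
y₂ = 9.40 × 1.66 = 15.6 ft.
Head loss: ΔE = (y₂ − y₁)³/(4y₁y₂) = (15.6 − 1.66)³/(4×1.66×15.6) = 2709/104 = 26.2 ft.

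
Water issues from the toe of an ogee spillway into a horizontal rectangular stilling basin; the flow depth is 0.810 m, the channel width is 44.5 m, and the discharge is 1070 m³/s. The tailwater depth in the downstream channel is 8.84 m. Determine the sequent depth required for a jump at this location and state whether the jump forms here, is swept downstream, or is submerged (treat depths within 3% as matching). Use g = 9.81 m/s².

y₂ = 11.7 m; the jump is swept downstream

q = Q/b = 1070/44.5 = 24.0 m²/s; V₁ = q/y₁ = 29.7 m/s. Fr₁ = V₁/√(g·y₁) = 10.5.
Conjugate-depth relation: y₂/y₁ = ½[√(1 + 8Fr₁²) − 1] = ½[√888.2 − 1] = 14.4.
y₂ = 14.4 × 0.810 = 11.7 m.
Tailwater y_tw = 8.84 m: y_tw < y₂, so the jump is swept downstream.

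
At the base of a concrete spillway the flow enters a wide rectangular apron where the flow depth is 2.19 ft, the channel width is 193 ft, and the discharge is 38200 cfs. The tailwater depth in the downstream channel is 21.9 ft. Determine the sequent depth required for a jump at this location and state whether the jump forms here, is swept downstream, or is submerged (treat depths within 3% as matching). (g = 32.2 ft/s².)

q = Q/b = 38200/193 = 198 ft²/s; V₁ = q/y₁ = 90.4 ft/s. Fr₁ = V₁/√(g·y₁) = 10.8.
From the momentum equation for a rectangular channel, y₂/y₁ = ½[√(1 + 8Fr₁²) − 1] = ½[√927.6 − 1] = 14.7.
y₂ = 14.7 × 2.19 = 32.3 ft.
Tailwater y_tw = 21.9 ft: y_tw < y₂, so the jump is swept downstream.

y₂ = 32.3 ft; the jump is swept downstream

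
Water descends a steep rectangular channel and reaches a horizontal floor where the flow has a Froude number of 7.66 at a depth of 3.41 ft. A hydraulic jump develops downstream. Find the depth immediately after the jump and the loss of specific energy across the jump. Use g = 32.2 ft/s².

y₂ = 35.3 ft; ΔE = 67.2 ft

Fr₁ = 7.66 (given).
Conjugate-depth relation: y₂/y₁ = ½[√(1 + 8Fr₁²) − 1] = ½[√470.4 − 1] = 10.3.
y₂ = 10.3 × 3.41 = 35.3 ft.
V₁ = Fr₁·√(g·y₁) = 7.66×√(32.2×3.41) = 80.3 ft/s; q = V₁·y₁ = 274 ft²/s. V₂ = q/y₂ = 274/35.3 = 7.76 ft/s. E₁ = y₁ + V₁²/2g = 103 ft; E₂ = y₂ + V₂²/2g = 36.2 ft. ΔE = E₁ − E₂ = 67.2 ft.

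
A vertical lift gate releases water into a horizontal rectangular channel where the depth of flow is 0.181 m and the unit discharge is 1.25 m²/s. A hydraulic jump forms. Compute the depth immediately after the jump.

V₁ = q/y₁ = 1.25/0.181 = 6.91 m/s. Fr₁ = V₁/√(g·y₁) = 6.91/√(9.81×0.181) = 5.18.
By Bélanger, y₂/y₁ = ½[√(1 + 8Fr₁²) − 1] = ½[√215.9 − 1] = 6.85.
y₂ = 6.85 × 0.181 = 1.24 m.

y₂ = 1.24 m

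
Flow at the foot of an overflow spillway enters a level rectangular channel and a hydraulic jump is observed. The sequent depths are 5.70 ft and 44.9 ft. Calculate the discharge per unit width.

q = 457 ft²/s

For a rectangular channel the momentum equation gives q² = ½·g·y₁·y₂·(y₁ + y₂) = ½×32.2×5.70×44.9×50.6 = 208496.
q = √208496 = 457 ft²/s.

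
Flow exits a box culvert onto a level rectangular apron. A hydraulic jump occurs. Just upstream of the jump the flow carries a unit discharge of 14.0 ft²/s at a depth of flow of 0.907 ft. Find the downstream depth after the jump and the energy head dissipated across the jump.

V₁ = q/y₁ = 14.0/0.907 = 15.4 ft/s. Fr₁ = V₁/√(g·y₁) = 15.4/√(32.2×0.907) = 2.86.
Bélanger equation: y₂/y₁ = ½[√(1 + 8Fr₁²) − 1] = ½[√66.26 − 1] = 3.57.
y₂ = 3.57 × 0.907 = 3.24 ft.
Head loss: ΔE = (y₂ − y₁)³/(4y₁y₂) = (3.24 − 0.907)³/(4×0.907×3.24) = 12.7/11.7 = 1.08 ft.

y₂ = 3.24 ft; ΔE = 1.08 ft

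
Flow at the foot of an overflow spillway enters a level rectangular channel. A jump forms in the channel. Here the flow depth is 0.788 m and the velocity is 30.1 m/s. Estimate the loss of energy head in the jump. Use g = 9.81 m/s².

ΔE = 35.1 m

Fr₁ = V₁/√(g·y₁) = 30.1/√(9.81×0.788) = 10.8.
From the momentum equation for a rectangular channel, y₂/y₁ = ½[√(1 + 8Fr₁²) − 1] = ½[√938.6 − 1] = 14.8.
y₂ = 14.8 × 0.788 = 11.7 m.
Head loss: ΔE = (y₂ − y₁)³/(4y₁y₂) = (11.7 − 0.788)³/(4×0.788×11.7) = 1291/36.8 = 35.1 m.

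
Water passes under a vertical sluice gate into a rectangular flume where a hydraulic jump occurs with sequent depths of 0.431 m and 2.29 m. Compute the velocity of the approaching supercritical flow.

For a rectangular channel the momentum equation gives q² = ½·g·y₁·y₂·(y₁ + y₂) = ½×9.81×0.431×2.29×2.72 = 13.2.
q = √13.2 = 3.63 m²/s.
V₁ = q/y₁ = 3.63/0.431 = 8.42 m/s.

V₁ = 8.42 m/s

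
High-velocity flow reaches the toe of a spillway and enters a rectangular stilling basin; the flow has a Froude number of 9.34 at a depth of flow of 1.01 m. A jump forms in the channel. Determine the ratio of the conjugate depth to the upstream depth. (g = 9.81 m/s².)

Fr₁ = 9.34 (given).
Sequent-depth ratio: y₂/y₁ = ½[√(1 + 8Fr₁²) − 1] = ½[√698.9 − 1] = 12.7.

y₂/y₁ = 12.7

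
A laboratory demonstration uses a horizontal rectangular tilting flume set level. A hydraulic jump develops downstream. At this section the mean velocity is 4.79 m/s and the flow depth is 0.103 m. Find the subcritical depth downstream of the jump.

Fr₁ = V₁/√(g·y₁) = 4.79/√(9.81×0.103) = 4.77.
From the momentum equation for a rectangular channel, y₂/y₁ = ½[√(1 + 8Fr₁²) − 1] = ½[√182.7 − 1] = 6.26.
y₂ = 6.26 × 0.103 = 0.645 m.

y₂ = 0.645 m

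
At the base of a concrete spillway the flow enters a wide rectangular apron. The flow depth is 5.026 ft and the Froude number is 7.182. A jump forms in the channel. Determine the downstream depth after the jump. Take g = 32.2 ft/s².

Fr₁ = 7.182 (given).
From the momentum equation for a rectangular channel, y₂/y₁ = ½[√(1 + 8Fr₁²) − 1] = ½[√413.65 − 1] = 9.669.
y₂ = 9.669 × 5.026 = 48.60 ft.

y₂ = 48.60 ft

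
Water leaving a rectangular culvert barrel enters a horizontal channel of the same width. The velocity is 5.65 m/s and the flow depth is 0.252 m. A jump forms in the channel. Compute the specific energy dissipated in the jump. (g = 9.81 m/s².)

ΔE = 0.642 m

Fr₁ = V₁/√(g·y₁) = 5.65/√(9.81×0.252) = 3.59.
Sequent-depth ratio: y₂/y₁ = ½[√(1 + 8Fr₁²) − 1] = ½[√104.3 − 1] = 4.61.
y₂ = 4.61 × 0.252 = 1.16 m.
Head loss: ΔE = (y₂ − y₁)³/(4y₁y₂) = (1.16 − 0.252)³/(4×0.252×1.16) = 0.751/1.17 = 0.642 m.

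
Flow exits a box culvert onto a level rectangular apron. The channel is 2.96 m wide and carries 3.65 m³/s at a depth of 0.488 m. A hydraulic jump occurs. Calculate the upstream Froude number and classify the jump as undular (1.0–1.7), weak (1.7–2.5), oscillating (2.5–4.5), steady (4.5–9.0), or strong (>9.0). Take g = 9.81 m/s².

q = Q/b = 3.65/2.96 = 1.23 m²/s; V₁ = q/y₁ = 2.53 m/s. Fr₁ = V₁/√(g·y₁) = 1.15.
Fr₁ = 1.15 lies in the undular range.

Fr₁ = 1.15; undular jump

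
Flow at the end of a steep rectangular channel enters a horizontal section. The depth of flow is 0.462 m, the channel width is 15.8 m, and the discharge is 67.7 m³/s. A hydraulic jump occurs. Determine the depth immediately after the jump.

q = Q/b = 67.7/15.8 = 4.28 m²/s; V₁ = q/y₁ = 9.27 m/s. Fr₁ = V₁/√(g·y₁) = 4.36.
By Bélanger, y₂/y₁ = ½[√(1 + 8Fr₁²) − 1] = ½[√152.8 − 1] = 5.68.
y₂ = 5.68 × 0.462 = 2.62 m.

y₂ = 2.62 m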